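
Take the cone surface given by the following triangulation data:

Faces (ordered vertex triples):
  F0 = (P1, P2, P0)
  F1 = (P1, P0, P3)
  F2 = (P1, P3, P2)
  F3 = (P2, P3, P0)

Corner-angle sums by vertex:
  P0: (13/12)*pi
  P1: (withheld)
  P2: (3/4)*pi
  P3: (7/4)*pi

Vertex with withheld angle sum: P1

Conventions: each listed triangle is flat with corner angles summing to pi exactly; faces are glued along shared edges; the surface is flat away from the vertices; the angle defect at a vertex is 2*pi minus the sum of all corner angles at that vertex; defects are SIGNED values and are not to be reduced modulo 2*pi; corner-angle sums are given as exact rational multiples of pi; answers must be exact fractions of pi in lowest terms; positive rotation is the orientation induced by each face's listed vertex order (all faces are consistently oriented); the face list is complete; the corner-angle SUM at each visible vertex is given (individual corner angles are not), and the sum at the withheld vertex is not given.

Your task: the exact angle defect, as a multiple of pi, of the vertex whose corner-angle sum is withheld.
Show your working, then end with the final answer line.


V = 4, E = 6, F = 4; chi = V - E + F = 2
Gauss-Bonnet: total defect = 2*pi*chi = 4*pi; visible defects sum to (29/12)*pi

Answer: defect(P1) = (19/12)*pi


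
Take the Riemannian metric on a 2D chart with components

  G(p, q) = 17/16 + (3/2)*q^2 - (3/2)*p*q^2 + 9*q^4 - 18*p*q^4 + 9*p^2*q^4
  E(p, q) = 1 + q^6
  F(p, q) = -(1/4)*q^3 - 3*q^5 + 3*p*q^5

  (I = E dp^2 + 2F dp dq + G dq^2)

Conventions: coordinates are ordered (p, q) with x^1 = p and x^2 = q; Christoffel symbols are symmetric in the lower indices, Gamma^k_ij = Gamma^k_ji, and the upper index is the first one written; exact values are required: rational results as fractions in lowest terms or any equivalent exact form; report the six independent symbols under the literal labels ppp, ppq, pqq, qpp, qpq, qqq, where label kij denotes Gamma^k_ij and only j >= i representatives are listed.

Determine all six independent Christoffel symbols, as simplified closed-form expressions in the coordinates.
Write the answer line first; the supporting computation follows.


Answer: Gamma_ppp = 0, Gamma_ppq = 48*q^5/(144*p^2*q^4 - 288*p*q^4 - 24*p*q^2 + 16*q^6 + 144*q^4 + 24*q^2 + 17), Gamma_pqq = (96*p*q^4 - 96*q^4)/(144*p^2*q^4 - 288*p*q^4 - 24*p*q^2 + 16*q^6 + 144*q^4 + 24*q^2 + 17), Gamma_qpp = 0, Gamma_qpq = (144*p*q^4 - 144*q^4 - 12*q^2)/(144*p^2*q^4 - 288*p*q^4 - 24*p*q^2 + 16*q^6 + 144*q^4 + 24*q^2 + 17), Gamma_qqq = (288*p^2*q^3 - 576*p*q^3 - 24*p*q + 288*q^3 + 24*q)/(144*p^2*q^4 - 288*p*q^4 - 24*p*q^2 + 16*q^6 + 144*q^4 + 24*q^2 + 17)

E = 1 + q^6; F = -(1/4)*q^3 - 3*q^5 + 3*p*q^5; G = 17/16 + (3/2)*q^2 - (3/2)*p*q^2 + 9*q^4 - 18*p*q^4 + 9*p^2*q^4
Gamma^k_ij = (1/2) g^{kl} (d_i g_jl + d_j g_il - d_l g_ij), with g^inv = (1/(EG-F^2)) [[G, -F], [-F, E]]
first partials: E_p = 0, E_q = 6*q^5, F_p = 3*q^5, F_q = -(3/4)*q^2 - 15*q^4 + 15*p*q^4, G_p = -(3/2)*q^2 - 18*q^4 + 18*p*q^4, G_q = 3*q - 3*p*q + 36*q^3 - 72*p*q^3 + 36*p^2*q^3
D = EG - F^2 = 17/16 + (3/2)*q^2 - (3/2)*p*q^2 + 9*q^4 - 18*p*q^4 + q^6 + 9*p^2*q^4
expanded: Gamma^p_pp = (G E_p - 2F F_p + F E_q)/(2D), Gamma^p_pq = (G E_q - F G_p)/(2D), Gamma^p_qq = (2G F_q - G G_p - F G_q)/(2D), Gamma^q_pp = (2E F_p - E E_q - F E_p)/(2D), Gamma^q_pq = (E G_p - F E_q)/(2D), Gamma^q_qq = (E G_q - 2F F_q + F G_p)/(2D); substitute and cancel common factors


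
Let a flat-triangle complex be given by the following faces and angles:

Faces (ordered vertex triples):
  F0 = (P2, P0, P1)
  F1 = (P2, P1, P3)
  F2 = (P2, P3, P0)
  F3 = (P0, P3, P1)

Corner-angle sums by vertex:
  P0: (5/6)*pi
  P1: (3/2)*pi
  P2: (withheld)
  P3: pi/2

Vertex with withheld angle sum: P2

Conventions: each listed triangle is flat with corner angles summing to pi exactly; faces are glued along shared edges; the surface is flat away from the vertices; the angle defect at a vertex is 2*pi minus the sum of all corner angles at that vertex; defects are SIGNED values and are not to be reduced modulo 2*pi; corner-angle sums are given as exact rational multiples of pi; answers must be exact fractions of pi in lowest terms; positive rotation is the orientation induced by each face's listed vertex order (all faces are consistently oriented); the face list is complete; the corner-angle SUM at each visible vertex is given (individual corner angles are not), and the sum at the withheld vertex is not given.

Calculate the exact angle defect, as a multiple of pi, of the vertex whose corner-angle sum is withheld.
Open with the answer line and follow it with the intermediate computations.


Answer: defect(P2) = (5/6)*pi

V = 4, E = 6, F = 4; chi = V - E + F = 2
Gauss-Bonnet: total defect = 2*pi*chi = 4*pi; visible defects sum to (19/6)*pi


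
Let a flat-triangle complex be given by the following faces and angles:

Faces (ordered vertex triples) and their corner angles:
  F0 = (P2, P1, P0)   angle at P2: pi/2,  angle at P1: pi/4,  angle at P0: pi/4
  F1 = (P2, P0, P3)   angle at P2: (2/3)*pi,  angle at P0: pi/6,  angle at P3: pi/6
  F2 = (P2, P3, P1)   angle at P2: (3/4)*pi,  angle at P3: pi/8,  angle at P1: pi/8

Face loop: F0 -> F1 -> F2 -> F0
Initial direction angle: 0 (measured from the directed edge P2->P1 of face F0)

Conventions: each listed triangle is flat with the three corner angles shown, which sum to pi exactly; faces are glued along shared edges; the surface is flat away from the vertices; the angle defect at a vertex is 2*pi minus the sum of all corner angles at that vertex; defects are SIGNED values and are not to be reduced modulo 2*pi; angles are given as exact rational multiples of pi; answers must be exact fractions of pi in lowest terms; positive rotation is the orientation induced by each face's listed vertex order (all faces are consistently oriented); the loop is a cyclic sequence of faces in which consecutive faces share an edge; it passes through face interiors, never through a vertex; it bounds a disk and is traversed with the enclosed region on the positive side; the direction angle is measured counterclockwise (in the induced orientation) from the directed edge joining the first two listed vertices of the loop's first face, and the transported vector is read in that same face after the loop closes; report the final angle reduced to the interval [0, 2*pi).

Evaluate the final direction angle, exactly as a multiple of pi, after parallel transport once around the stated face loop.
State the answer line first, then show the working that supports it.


Answer: final direction angle = pi/12

enclosed vertex P2: corner angles sum to (23/12)*pi, defect = 2*pi - (23/12)*pi = pi/12
transport around the loop rotates by the sum of enclosed defects; add to the initial angle mod 2*pi
final angle = 0 + pi/12 = pi/12 (mod 2*pi)


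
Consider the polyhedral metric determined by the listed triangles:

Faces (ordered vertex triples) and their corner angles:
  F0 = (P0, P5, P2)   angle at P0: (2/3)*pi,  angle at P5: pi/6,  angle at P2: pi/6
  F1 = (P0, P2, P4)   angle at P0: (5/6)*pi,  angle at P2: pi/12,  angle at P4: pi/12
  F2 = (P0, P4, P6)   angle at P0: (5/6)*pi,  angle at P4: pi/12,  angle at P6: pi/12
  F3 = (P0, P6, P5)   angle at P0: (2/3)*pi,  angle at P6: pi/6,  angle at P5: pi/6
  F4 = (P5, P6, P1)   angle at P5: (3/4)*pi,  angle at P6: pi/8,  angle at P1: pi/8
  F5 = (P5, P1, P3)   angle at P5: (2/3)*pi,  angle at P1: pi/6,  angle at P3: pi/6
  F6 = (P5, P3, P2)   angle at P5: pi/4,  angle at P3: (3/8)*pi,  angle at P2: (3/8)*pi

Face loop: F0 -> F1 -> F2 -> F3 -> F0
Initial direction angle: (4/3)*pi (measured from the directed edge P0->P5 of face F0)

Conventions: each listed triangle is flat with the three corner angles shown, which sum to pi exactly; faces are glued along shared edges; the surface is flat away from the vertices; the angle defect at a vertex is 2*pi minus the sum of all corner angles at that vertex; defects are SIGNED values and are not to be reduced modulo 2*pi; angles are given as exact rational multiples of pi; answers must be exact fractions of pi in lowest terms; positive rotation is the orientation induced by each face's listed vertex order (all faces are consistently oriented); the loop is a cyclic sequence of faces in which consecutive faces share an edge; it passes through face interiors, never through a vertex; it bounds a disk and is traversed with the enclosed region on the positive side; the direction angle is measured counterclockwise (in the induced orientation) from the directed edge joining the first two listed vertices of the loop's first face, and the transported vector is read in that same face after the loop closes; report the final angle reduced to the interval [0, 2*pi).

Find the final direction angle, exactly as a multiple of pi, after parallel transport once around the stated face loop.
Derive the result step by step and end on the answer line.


enclosed vertex P0: corner angles sum to 3*pi, defect = 2*pi - 3*pi = -pi
summing the enclosed defects onto the initial angle, mod 2*pi in the induced orientation:
final angle = (4/3)*pi - pi = pi/3 (mod 2*pi)

Answer: final direction angle = pi/3


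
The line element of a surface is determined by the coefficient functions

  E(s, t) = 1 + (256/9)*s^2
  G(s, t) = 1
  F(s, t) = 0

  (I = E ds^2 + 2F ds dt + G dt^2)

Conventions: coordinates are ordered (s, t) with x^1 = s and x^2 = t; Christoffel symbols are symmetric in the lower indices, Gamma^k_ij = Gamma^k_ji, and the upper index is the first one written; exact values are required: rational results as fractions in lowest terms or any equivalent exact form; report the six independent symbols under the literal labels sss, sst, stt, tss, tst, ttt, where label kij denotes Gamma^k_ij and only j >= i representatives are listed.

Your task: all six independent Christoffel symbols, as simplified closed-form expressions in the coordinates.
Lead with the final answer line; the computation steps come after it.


Answer: Gamma_sss = 256*s/(256*s^2 + 9), Gamma_sst = 0, Gamma_stt = 0, Gamma_tss = 0, Gamma_tst = 0, Gamma_ttt = 0

E = 1 + (256/9)*s^2; F = 0; G = 1
Gamma^k_ij = (1/2) g^{kl} (d_i g_jl + d_j g_il - d_l g_ij), with g^inv = (1/(EG-F^2)) [[G, -F], [-F, E]]
first partials: E_s = (512/9)*s, E_t = 0, F_s = 0, F_t = 0, G_s = 0, G_t = 0
D = EG - F^2 = 1 + (256/9)*s^2
expanded: Gamma^s_ss = (G E_s - 2F F_s + F E_t)/(2D), Gamma^s_st = (G E_t - F G_s)/(2D), Gamma^s_tt = (2G F_t - G G_s - F G_t)/(2D), Gamma^t_ss = (2E F_s - E E_t - F E_s)/(2D), Gamma^t_st = (E G_s - F E_t)/(2D), Gamma^t_tt = (E G_t - 2F F_t + F G_s)/(2D); substitute and cancel common factors


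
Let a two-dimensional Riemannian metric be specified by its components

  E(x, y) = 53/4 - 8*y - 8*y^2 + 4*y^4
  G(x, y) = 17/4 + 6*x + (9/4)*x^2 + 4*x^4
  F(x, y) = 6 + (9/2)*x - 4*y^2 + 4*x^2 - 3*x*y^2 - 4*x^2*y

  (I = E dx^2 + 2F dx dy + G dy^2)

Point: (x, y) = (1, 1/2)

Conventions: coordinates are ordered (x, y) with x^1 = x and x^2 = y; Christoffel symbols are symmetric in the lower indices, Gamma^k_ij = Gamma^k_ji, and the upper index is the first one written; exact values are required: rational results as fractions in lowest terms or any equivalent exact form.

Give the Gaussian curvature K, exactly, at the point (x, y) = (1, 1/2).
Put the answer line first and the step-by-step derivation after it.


Answer: K = -3688/17161

E = 15/2, F = 43/4, G = 33/2, EG - F^2 = 131/16 at the point
E_x = 0, E_y = -14, F_x = 31/4, F_y = -11, G_x = 53/2, G_y = 0
E_yy = -4, F_xy = -11, G_xx = 105/2
Evaluate Brioschi's two determinant matrices M1, M2 and divide by (EG - F^2)^2.
M1 = [[-E_yy/2 + F_xy - G_xx/2, E_x/2, F_x - E_y/2], [F_y - G_x/2, E, F], [G_y/2, F, G]] = [[-141/4, 0, 59/4], [-97/4, 15/2, 43/4], [0, 43/4, 33/2]]; det M1 = -16535/4
M2 = [[0, E_y/2, G_x/2], [E_y/2, E, F], [G_x/2, F, G]] = [[0, -7, 53/4], [-7, 15/2, 43/4], [53/4, 43/4, 33/2]]; det M2 = -131819/32
det M1 - det M2 = -461/32; K = -461/32 / (131/16)^2 = -3688/17161


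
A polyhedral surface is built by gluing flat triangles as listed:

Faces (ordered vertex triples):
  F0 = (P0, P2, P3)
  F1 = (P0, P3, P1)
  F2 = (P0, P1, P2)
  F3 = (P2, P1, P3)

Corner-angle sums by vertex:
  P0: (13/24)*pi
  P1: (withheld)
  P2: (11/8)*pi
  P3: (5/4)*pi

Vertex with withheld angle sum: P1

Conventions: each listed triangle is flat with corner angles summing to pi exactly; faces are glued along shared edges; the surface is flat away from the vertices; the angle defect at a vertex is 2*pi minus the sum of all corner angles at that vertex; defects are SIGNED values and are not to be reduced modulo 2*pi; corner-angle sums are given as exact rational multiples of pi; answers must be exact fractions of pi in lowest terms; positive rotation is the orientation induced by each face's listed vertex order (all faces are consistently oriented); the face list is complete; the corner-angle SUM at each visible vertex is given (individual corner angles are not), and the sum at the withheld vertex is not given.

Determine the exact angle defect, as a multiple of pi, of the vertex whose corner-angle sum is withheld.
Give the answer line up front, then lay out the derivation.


Answer: defect(P1) = (7/6)*pi

V = 4, E = 6, F = 4; chi = V - E + F = 2
Gauss-Bonnet: total defect = 2*pi*chi = 4*pi; visible defects sum to (17/6)*pi


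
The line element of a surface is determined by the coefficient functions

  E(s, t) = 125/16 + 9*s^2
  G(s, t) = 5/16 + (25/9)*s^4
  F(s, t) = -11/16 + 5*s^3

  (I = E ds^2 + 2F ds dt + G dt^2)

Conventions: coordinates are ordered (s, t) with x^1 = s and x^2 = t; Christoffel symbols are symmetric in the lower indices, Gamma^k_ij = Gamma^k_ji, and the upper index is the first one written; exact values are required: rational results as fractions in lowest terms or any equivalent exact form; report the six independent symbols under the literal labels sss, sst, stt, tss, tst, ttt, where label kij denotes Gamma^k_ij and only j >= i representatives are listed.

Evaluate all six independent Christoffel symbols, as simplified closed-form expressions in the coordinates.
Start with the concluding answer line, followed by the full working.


Answer: Gamma_sss = (-14400*s^5 + 2970*s^2 + 810*s)/(6250*s^4 + 1980*s^3 + 810*s^2 + 567), Gamma_sst = (-8000*s^6 + 1100*s^3)/(6250*s^4 + 1980*s^3 + 810*s^2 + 567), Gamma_stt = (-40000*s^7 - 4500*s^3)/(56250*s^4 + 17820*s^3 + 7290*s^2 + 5103), Gamma_tss = (25920*s^4 + 33750*s^2 + 1782*s)/(6250*s^4 + 1980*s^3 + 810*s^2 + 567), Gamma_tst = (14400*s^5 + 12500*s^3)/(6250*s^4 + 1980*s^3 + 810*s^2 + 567), Gamma_ttt = (8000*s^6 - 1100*s^3)/(6250*s^4 + 1980*s^3 + 810*s^2 + 567)

E = 125/16 + 9*s^2; F = -11/16 + 5*s^3; G = 5/16 + (25/9)*s^4
Gamma^k_ij = (1/2) g^{kl} (d_i g_jl + d_j g_il - d_l g_ij), with g^inv = (1/(EG-F^2)) [[G, -F], [-F, E]]
first partials: E_s = 18*s, E_t = 0, F_s = 15*s^2, F_t = 0, G_s = (100/9)*s^3, G_t = 0
D = EG - F^2 = 63/32 + (45/16)*s^2 + (55/8)*s^3 + (3125/144)*s^4
expanded: Gamma^s_ss = (G E_s - 2F F_s + F E_t)/(2D), Gamma^s_st = (G E_t - F G_s)/(2D), Gamma^s_tt = (2G F_t - G G_s - F G_t)/(2D), Gamma^t_ss = (2E F_s - E E_t - F E_s)/(2D), Gamma^t_st = (E G_s - F E_t)/(2D), Gamma^t_tt = (E G_t - 2F F_t + F G_s)/(2D); substitute and cancel common factors


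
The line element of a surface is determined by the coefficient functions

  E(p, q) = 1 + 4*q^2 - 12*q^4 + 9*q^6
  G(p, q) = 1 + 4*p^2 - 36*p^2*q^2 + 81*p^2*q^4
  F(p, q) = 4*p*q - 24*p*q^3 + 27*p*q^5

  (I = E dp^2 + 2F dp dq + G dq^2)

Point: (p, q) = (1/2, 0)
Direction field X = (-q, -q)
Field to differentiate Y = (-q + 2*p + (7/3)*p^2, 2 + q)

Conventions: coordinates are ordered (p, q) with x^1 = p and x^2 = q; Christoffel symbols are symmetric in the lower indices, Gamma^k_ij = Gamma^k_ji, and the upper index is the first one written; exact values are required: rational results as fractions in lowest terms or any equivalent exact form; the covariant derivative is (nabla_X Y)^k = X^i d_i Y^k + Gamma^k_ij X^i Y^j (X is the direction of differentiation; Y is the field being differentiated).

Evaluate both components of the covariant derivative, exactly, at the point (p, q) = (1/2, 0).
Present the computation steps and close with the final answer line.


E = 1, F = 0, G = 2 at the point
E_p = 0, E_q = 0, F_p = 0, F_q = 2, G_p = 4, G_q = 0
EG - F^2 = 2;  g^inv = (1/2) * [[2, 0], [0, 1]]
first-kind symbols [ij,l] = (1/2)(d_i g_jl + d_j g_il - d_l g_ij): [pp,p] = E_p/2 = 0, [pp,q] = F_p - E_q/2 = 0, [pq,p] = E_q/2 = 0, [pq,q] = G_p/2 = 2, [qq,p] = F_q - G_p/2 = 0, [qq,q] = G_q/2 = 0
Gamma^p_ij = (G*[ij,p] - F*[ij,q])/(EG - F^2), Gamma^q_ij = (E*[ij,q] - F*[ij,p])/(EG - F^2)
Gamma_ppp = 0, Gamma_ppq = 0, Gamma_pqq = 0, Gamma_qpp = 0, Gamma_qpq = 1, Gamma_qqq = 0
X = (0, 0), Y = (19/12, 2) at the point

Answer: (nabla_X Y)^p = 0, (nabla_X Y)^q = 0


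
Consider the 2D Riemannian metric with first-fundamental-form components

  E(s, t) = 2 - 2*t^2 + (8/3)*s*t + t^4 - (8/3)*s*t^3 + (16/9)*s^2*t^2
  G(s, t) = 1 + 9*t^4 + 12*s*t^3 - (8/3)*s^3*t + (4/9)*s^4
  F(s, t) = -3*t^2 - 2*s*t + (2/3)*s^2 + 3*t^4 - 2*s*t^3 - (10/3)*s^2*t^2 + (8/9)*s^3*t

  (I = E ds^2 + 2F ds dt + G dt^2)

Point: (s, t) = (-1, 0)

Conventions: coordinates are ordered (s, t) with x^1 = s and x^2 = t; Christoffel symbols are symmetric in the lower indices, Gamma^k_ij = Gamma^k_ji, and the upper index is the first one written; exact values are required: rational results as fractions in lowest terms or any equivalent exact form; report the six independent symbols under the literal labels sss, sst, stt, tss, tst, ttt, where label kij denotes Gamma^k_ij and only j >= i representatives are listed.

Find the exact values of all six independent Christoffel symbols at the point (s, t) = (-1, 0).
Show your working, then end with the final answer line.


E = 2, F = 2/3, G = 13/9 at the point
E_s = 0, E_t = -8/3, F_s = -4/3, F_t = 10/9, G_s = -16/9, G_t = 8/3
EG - F^2 = 22/9;  g^inv = (9/22) * [[13/9, -2/3], [-2/3, 2]]
first-kind symbols [ij,l] = (1/2)(d_i g_jl + d_j g_il - d_l g_ij): [ss,s] = E_s/2 = 0, [ss,t] = F_s - E_t/2 = 0, [st,s] = E_t/2 = -4/3, [st,t] = G_s/2 = -8/9, [tt,s] = F_t - G_s/2 = 2, [tt,t] = G_t/2 = 4/3
Gamma^s_ij = (G*[ij,s] - F*[ij,t])/(EG - F^2), Gamma^t_ij = (E*[ij,t] - F*[ij,s])/(EG - F^2)

Answer: Gamma_sss = 0, Gamma_sst = -6/11, Gamma_stt = 9/11, Gamma_tss = 0, Gamma_tst = -4/11, Gamma_ttt = 6/11


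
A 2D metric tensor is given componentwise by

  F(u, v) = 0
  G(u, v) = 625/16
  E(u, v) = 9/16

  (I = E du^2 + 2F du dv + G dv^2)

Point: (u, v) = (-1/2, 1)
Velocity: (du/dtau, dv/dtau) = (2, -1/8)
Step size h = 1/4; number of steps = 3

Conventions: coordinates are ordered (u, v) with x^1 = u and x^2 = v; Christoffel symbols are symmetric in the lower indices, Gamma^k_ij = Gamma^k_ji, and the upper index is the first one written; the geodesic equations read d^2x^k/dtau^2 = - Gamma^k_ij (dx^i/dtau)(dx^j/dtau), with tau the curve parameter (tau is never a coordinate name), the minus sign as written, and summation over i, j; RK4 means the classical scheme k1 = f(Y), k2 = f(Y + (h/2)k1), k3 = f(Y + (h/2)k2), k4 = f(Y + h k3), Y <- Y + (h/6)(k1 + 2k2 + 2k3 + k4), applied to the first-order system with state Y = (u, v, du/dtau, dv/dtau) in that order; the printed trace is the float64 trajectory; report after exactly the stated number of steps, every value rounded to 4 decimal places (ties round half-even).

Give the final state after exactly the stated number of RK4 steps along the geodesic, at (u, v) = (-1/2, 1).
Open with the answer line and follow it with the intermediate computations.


Answer: u = 1.0000, v = 0.9062, du/dtau = 2.0000, dv/dtau = -0.1250

f(Y) = (du/dtau, dv/dtau, -Gamma^u_ij Y'^i Y'^j, -Gamma^v_ij Y'^i Y'^j) with the Gammas evaluated at the stage position; h = 0.250000; intermediate values shown to 6 dp
step 0: u = -0.5000, v = 1.0000, du/dtau = 2.0000, dv/dtau = -0.1250
step 1:
  k1: at (u, v) = (-0.500000, 1.000000), (du/dtau, dv/dtau) = (2.000000, -0.125000); Gamma_uuu = 0.000000, Gamma_uuv = 0.000000, Gamma_uvv = 0.000000, Gamma_vuu = 0.000000, Gamma_vuv = 0.000000, Gamma_vvv = 0.000000; k1 = (2.000000, -0.125000, 0.000000, 0.000000)
  k2: at (u, v) = (-0.250000, 0.984375), (du/dtau, dv/dtau) = (2.000000, -0.125000); Gamma_uuu = 0.000000, Gamma_uuv = 0.000000, Gamma_uvv = 0.000000, Gamma_vuu = 0.000000, Gamma_vuv = 0.000000, Gamma_vvv = 0.000000; k2 = (2.000000, -0.125000, 0.000000, 0.000000)
  k3: at (u, v) = (-0.250000, 0.984375), (du/dtau, dv/dtau) = (2.000000, -0.125000); Gamma_uuu = 0.000000, Gamma_uuv = 0.000000, Gamma_uvv = 0.000000, Gamma_vuu = 0.000000, Gamma_vuv = 0.000000, Gamma_vvv = 0.000000; k3 = (2.000000, -0.125000, 0.000000, 0.000000)
  k4: at (u, v) = (0.000000, 0.968750), (du/dtau, dv/dtau) = (2.000000, -0.125000); Gamma_uuu = 0.000000, Gamma_uuv = 0.000000, Gamma_uvv = 0.000000, Gamma_vuu = 0.000000, Gamma_vuv = 0.000000, Gamma_vvv = 0.000000; k4 = (2.000000, -0.125000, 0.000000, 0.000000)
  Y <- Y + (h/6)(k1 + 2k2 + 2k3 + k4): u = 0.0000, v = 0.9688, du/dtau = 2.0000, dv/dtau = -0.1250
step 2:
  k1: at (u, v) = (0.000000, 0.968750), (du/dtau, dv/dtau) = (2.000000, -0.125000); Gamma_uuu = 0.000000, Gamma_uuv = 0.000000, Gamma_uvv = 0.000000, Gamma_vuu = 0.000000, Gamma_vuv = 0.000000, Gamma_vvv = 0.000000; k1 = (2.000000, -0.125000, 0.000000, 0.000000)
  k2: at (u, v) = (0.250000, 0.953125), (du/dtau, dv/dtau) = (2.000000, -0.125000); Gamma_uuu = 0.000000, Gamma_uuv = 0.000000, Gamma_uvv = 0.000000, Gamma_vuu = 0.000000, Gamma_vuv = 0.000000, Gamma_vvv = 0.000000; k2 = (2.000000, -0.125000, 0.000000, 0.000000)
  k3: at (u, v) = (0.250000, 0.953125), (du/dtau, dv/dtau) = (2.000000, -0.125000); Gamma_uuu = 0.000000, Gamma_uuv = 0.000000, Gamma_uvv = 0.000000, Gamma_vuu = 0.000000, Gamma_vuv = 0.000000, Gamma_vvv = 0.000000; k3 = (2.000000, -0.125000, 0.000000, 0.000000)
  k4: at (u, v) = (0.500000, 0.937500), (du/dtau, dv/dtau) = (2.000000, -0.125000); Gamma_uuu = 0.000000, Gamma_uuv = 0.000000, Gamma_uvv = 0.000000, Gamma_vuu = 0.000000, Gamma_vuv = 0.000000, Gamma_vvv = 0.000000; k4 = (2.000000, -0.125000, 0.000000, 0.000000)
  Y <- Y + (h/6)(k1 + 2k2 + 2k3 + k4): u = 0.5000, v = 0.9375, du/dtau = 2.0000, dv/dtau = -0.1250
step 3:
  k1: at (u, v) = (0.500000, 0.937500), (du/dtau, dv/dtau) = (2.000000, -0.125000); Gamma_uuu = 0.000000, Gamma_uuv = 0.000000, Gamma_uvv = 0.000000, Gamma_vuu = 0.000000, Gamma_vuv = 0.000000, Gamma_vvv = 0.000000; k1 = (2.000000, -0.125000, 0.000000, 0.000000)
  k2: at (u, v) = (0.750000, 0.921875), (du/dtau, dv/dtau) = (2.000000, -0.125000); Gamma_uuu = 0.000000, Gamma_uuv = 0.000000, Gamma_uvv = 0.000000, Gamma_vuu = 0.000000, Gamma_vuv = 0.000000, Gamma_vvv = 0.000000; k2 = (2.000000, -0.125000, 0.000000, 0.000000)
  k3: at (u, v) = (0.750000, 0.921875), (du/dtau, dv/dtau) = (2.000000, -0.125000); Gamma_uuu = 0.000000, Gamma_uuv = 0.000000, Gamma_uvv = 0.000000, Gamma_vuu = 0.000000, Gamma_vuv = 0.000000, Gamma_vvv = 0.000000; k3 = (2.000000, -0.125000, 0.000000, 0.000000)
  k4: at (u, v) = (1.000000, 0.906250), (du/dtau, dv/dtau) = (2.000000, -0.125000); Gamma_uuu = 0.000000, Gamma_uuv = 0.000000, Gamma_uvv = 0.000000, Gamma_vuu = 0.000000, Gamma_vuv = 0.000000, Gamma_vvv = 0.000000; k4 = (2.000000, -0.125000, 0.000000, 0.000000)
  Y <- Y + (h/6)(k1 + 2k2 + 2k3 + k4): u = 1.0000, v = 0.9062, du/dtau = 2.0000, dv/dtau = -0.1250


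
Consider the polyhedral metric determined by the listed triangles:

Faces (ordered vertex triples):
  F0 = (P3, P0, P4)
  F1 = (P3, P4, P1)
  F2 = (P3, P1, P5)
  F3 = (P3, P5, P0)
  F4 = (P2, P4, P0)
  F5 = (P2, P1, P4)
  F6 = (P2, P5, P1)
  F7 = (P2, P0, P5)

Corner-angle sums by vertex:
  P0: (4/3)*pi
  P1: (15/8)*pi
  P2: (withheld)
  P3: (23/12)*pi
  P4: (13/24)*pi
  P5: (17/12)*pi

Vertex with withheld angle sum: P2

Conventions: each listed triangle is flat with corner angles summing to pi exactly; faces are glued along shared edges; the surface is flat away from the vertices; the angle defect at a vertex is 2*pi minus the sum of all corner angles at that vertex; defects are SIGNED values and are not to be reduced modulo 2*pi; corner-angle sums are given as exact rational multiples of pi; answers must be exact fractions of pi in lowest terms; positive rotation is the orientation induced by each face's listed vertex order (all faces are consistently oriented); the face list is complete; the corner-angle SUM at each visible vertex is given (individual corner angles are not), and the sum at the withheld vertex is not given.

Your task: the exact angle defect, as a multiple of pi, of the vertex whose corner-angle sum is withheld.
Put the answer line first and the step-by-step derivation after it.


Answer: defect(P2) = (13/12)*pi

V = 6, E = 12, F = 8; chi = V - E + F = 2
Gauss-Bonnet: total defect = 2*pi*chi = 4*pi; visible defects sum to (35/12)*pi


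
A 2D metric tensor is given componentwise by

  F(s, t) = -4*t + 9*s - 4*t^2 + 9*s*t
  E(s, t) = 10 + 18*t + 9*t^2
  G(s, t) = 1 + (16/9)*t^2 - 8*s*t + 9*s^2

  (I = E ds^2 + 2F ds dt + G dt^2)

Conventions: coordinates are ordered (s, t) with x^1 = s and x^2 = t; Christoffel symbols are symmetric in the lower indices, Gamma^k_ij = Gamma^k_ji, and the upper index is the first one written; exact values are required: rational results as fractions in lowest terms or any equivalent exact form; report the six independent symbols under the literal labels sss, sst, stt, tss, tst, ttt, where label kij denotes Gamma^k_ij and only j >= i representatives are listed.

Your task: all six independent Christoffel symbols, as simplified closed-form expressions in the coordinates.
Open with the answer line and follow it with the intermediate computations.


Answer: Gamma_sss = 0, Gamma_sst = (81*t + 81)/(81*s^2 - 72*s*t + 97*t^2 + 162*t + 90), Gamma_stt = (-36*t - 36)/(81*s^2 - 72*s*t + 97*t^2 + 162*t + 90), Gamma_tss = 0, Gamma_tst = (81*s - 36*t)/(81*s^2 - 72*s*t + 97*t^2 + 162*t + 90), Gamma_ttt = (-36*s + 16*t)/(81*s^2 - 72*s*t + 97*t^2 + 162*t + 90)

E = 10 + 18*t + 9*t^2; F = -4*t + 9*s - 4*t^2 + 9*s*t; G = 1 + (16/9)*t^2 - 8*s*t + 9*s^2
Gamma^k_ij = (1/2) g^{kl} (d_i g_jl + d_j g_il - d_l g_ij), with g^inv = (1/(EG-F^2)) [[G, -F], [-F, E]]
first partials: E_s = 0, E_t = 18 + 18*t, F_s = 9 + 9*t, F_t = -4 - 8*t + 9*s, G_s = -8*t + 18*s, G_t = (32/9)*t - 8*s
D = EG - F^2 = 10 + 18*t + (97/9)*t^2 - 8*s*t + 9*s^2
expanded: Gamma^s_ss = (G E_s - 2F F_s + F E_t)/(2D), Gamma^s_st = (G E_t - F G_s)/(2D), Gamma^s_tt = (2G F_t - G G_s - F G_t)/(2D), Gamma^t_ss = (2E F_s - E E_t - F E_s)/(2D), Gamma^t_st = (E G_s - F E_t)/(2D), Gamma^t_tt = (E G_t - 2F F_t + F G_s)/(2D); substitute and cancel common factors


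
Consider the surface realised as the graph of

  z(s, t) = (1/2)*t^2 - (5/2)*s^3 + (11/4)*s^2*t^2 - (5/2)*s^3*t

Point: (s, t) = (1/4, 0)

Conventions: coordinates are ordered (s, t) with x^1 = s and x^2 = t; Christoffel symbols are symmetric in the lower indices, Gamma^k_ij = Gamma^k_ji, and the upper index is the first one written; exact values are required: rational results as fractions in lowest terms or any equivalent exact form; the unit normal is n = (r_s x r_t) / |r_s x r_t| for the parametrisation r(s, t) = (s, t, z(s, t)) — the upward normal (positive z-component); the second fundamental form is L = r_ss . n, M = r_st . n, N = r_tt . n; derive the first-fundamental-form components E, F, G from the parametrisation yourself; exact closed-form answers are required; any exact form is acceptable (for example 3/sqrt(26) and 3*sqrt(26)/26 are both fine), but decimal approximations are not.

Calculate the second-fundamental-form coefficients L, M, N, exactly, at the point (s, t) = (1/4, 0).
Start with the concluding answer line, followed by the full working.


Answer: L = -480*sqrt(20009)/20009, M = -60*sqrt(20009)/20009, N = 172*sqrt(20009)/20009

z_s = -15/32, z_t = -5/128, z_ss = -15/4, z_st = -15/32, z_tt = 43/32
E = 1249/1024, F = 75/4096, G = 16409/16384; answer radicand W^2 = 20009/16384
unnormalised second-form numerators: l = -15/4, m = -15/32, n = 43/32; L = l/sqrt(20009/16384), and similarly M = m/sqrt(W^2), N = n/sqrt(W^2)


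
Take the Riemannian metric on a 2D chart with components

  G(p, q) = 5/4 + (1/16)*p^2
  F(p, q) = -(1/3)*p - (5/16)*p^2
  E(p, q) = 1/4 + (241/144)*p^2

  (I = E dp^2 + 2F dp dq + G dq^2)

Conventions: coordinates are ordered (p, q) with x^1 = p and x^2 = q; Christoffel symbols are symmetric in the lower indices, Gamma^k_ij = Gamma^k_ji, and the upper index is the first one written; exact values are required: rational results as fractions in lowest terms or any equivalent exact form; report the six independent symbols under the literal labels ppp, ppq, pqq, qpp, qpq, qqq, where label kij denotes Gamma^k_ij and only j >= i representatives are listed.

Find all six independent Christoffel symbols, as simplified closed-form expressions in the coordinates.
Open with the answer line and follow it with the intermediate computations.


Answer: Gamma_ppp = (-209*p^3 - 720*p^2 + 4564*p)/(16*p^4 - 480*p^3 + 4600*p^2 + 720), Gamma_ppq = (45*p^3 + 48*p^2)/(16*p^4 - 480*p^3 + 4600*p^2 + 720), Gamma_pqq = (-9*p^3 - 180*p)/(16*p^4 - 480*p^3 + 4600*p^2 + 720), Gamma_qpp = (-1205*p^3 - 360*p - 192)/(16*p^4 - 480*p^3 + 4600*p^2 + 720), Gamma_qpq = (241*p^3 + 36*p)/(16*p^4 - 480*p^3 + 4600*p^2 + 720), Gamma_qqq = (-45*p^3 - 48*p^2)/(16*p^4 - 480*p^3 + 4600*p^2 + 720)

E = 1/4 + (241/144)*p^2; F = -(1/3)*p - (5/16)*p^2; G = 5/4 + (1/16)*p^2
Gamma^k_ij = (1/2) g^{kl} (d_i g_jl + d_j g_il - d_l g_ij), with g^inv = (1/(EG-F^2)) [[G, -F], [-F, E]]
first partials: E_p = (241/72)*p, E_q = 0, F_p = -1/3 - (5/8)*p, F_q = 0, G_p = (1/8)*p, G_q = 0
D = EG - F^2 = 5/16 + (575/288)*p^2 - (5/24)*p^3 + (1/144)*p^4
expanded: Gamma^p_pp = (G E_p - 2F F_p + F E_q)/(2D), Gamma^p_pq = (G E_q - F G_p)/(2D), Gamma^p_qq = (2G F_q - G G_p - F G_q)/(2D), Gamma^q_pp = (2E F_p - E E_q - F E_p)/(2D), Gamma^q_pq = (E G_p - F E_q)/(2D), Gamma^q_qq = (E G_q - 2F F_q + F G_p)/(2D); substitute and cancel common factors


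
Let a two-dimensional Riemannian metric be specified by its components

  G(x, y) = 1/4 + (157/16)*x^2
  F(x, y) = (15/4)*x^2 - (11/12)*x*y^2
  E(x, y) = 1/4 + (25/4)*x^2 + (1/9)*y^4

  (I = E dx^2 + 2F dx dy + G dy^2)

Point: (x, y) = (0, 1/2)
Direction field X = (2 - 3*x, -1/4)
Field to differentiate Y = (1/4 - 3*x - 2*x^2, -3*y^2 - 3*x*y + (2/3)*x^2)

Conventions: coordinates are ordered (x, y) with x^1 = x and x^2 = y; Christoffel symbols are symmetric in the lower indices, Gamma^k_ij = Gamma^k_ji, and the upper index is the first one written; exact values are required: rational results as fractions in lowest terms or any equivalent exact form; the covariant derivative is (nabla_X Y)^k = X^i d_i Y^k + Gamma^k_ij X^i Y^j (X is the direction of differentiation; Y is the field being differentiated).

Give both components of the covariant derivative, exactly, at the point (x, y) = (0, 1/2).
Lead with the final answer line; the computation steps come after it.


Answer: (nabla_X Y)^x = -913/148, (nabla_X Y)^y = -199/72

E = 37/144, F = 0, G = 1/4 at the point
E_x = 0, E_y = 1/18, F_x = -11/48, F_y = 0, G_x = 0, G_y = 0
EG - F^2 = 37/576;  g^inv = (576/37) * [[1/4, 0], [0, 37/144]]
first-kind symbols [ij,l] = (1/2)(d_i g_jl + d_j g_il - d_l g_ij): [xx,x] = E_x/2 = 0, [xx,y] = F_x - E_y/2 = -37/144, [xy,x] = E_y/2 = 1/36, [xy,y] = G_x/2 = 0, [yy,x] = F_y - G_x/2 = 0, [yy,y] = G_y/2 = 0
Gamma^x_ij = (G*[ij,x] - F*[ij,y])/(EG - F^2), Gamma^y_ij = (E*[ij,y] - F*[ij,x])/(EG - F^2)
Gamma_xxx = 0, Gamma_xxy = 4/37, Gamma_xyy = 0, Gamma_yxx = -37/36, Gamma_yxy = 0, Gamma_yyy = 0
X = (2, -1/4), Y = (1/4, -3/4) at the point


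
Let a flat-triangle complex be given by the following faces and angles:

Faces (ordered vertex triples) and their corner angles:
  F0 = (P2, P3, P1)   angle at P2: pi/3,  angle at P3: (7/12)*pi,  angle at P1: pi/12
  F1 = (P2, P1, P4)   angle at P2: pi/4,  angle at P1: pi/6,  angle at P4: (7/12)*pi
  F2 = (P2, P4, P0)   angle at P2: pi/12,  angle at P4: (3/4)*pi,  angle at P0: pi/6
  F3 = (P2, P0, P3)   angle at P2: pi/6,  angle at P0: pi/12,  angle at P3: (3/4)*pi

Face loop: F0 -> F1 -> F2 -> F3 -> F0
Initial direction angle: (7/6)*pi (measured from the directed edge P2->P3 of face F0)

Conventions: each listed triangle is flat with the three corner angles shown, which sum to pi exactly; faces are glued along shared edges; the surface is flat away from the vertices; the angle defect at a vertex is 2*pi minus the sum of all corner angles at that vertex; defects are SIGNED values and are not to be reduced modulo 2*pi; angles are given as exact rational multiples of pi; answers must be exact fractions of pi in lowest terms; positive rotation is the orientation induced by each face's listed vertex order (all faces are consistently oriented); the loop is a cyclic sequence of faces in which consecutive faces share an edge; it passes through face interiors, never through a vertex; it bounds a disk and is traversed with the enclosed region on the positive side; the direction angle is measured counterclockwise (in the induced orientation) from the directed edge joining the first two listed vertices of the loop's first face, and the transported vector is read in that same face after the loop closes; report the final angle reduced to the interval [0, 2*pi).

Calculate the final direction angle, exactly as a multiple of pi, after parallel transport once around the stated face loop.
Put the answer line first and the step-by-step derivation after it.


Answer: final direction angle = pi/3

enclosed vertex P2: corner angles sum to (5/6)*pi, defect = 2*pi - (5/6)*pi = (7/6)*pi
holonomy = initial angle + sum of enclosed defects (mod 2*pi), positive in the induced orientation
final angle = (7/6)*pi + (7/6)*pi = pi/3 (mod 2*pi)


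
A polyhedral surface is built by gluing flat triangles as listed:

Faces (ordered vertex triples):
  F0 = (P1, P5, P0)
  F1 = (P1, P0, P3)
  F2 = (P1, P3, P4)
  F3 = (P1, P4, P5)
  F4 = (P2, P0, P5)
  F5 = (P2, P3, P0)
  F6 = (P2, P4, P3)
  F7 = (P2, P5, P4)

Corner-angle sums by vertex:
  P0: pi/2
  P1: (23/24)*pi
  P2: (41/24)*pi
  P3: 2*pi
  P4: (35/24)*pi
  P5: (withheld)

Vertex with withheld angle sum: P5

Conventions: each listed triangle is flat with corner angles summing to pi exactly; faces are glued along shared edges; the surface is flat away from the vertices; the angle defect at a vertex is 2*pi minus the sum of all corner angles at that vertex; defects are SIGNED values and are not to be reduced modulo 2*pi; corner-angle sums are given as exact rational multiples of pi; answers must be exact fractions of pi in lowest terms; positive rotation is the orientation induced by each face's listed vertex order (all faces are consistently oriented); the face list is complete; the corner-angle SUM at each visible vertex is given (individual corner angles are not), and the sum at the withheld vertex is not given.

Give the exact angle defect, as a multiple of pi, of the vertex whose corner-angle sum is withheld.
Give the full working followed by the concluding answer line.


V = 6, E = 12, F = 8; chi = V - E + F = 2
Gauss-Bonnet: total defect = 2*pi*chi = 4*pi; visible defects sum to (27/8)*pi

Answer: defect(P5) = (5/8)*pi


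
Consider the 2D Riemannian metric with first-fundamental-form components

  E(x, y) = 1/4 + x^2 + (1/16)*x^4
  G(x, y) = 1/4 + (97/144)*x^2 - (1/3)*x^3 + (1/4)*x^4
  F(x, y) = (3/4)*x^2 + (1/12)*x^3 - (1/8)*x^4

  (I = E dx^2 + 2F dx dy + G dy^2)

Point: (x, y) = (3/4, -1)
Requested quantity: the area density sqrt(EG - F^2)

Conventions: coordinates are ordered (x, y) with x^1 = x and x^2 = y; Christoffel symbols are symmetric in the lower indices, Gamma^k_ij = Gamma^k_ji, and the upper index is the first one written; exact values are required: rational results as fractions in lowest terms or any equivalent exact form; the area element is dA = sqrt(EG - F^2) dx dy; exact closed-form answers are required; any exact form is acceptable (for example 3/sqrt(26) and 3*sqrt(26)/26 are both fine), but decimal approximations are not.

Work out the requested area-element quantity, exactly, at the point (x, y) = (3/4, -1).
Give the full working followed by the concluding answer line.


E = 3409/4096, F = 855/2048, G = 581/1024; EG - F^2 = 312401/1048576

Answer: sqrt(EG - F^2) = sqrt(312401)/1024


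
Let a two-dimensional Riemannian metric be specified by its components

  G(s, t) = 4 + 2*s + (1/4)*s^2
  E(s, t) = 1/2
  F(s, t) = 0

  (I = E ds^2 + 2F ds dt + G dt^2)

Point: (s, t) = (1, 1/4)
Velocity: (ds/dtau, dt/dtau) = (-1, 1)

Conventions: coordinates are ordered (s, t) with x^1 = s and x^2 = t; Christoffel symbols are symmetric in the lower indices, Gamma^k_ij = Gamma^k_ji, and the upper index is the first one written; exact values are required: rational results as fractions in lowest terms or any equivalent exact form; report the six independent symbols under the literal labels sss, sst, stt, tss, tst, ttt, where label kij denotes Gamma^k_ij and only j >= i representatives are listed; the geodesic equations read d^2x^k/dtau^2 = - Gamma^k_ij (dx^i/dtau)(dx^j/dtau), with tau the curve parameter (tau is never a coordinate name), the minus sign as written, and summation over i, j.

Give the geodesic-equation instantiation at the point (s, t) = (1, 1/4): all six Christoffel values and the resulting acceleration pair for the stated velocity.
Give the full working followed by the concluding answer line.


E = 1/2, F = 0, G = 25/4 at the point
E_s = 0, E_t = 0, F_s = 0, F_t = 0, G_s = 5/2, G_t = 0
EG - F^2 = 25/8;  g^inv = (8/25) * [[25/4, 0], [0, 1/2]]
first-kind symbols [ij,l] = (1/2)(d_i g_jl + d_j g_il - d_l g_ij): [ss,s] = E_s/2 = 0, [ss,t] = F_s - E_t/2 = 0, [st,s] = E_t/2 = 0, [st,t] = G_s/2 = 5/4, [tt,s] = F_t - G_s/2 = -5/4, [tt,t] = G_t/2 = 0
Gamma^s_ij = (G*[ij,s] - F*[ij,t])/(EG - F^2), Gamma^t_ij = (E*[ij,t] - F*[ij,s])/(EG - F^2)
Gamma_sss = 0, Gamma_sst = 0, Gamma_stt = -5/2, Gamma_tss = 0, Gamma_tst = 1/5, Gamma_ttt = 0
d^2s/dtau^2 = -(Gamma_sss*(-1)^2 + 2*Gamma_sst*(-1)*(1) + Gamma_stt*(1)^2) = 5/2
d^2t/dtau^2 = -(Gamma_tss*(-1)^2 + 2*Gamma_tst*(-1)*(1) + Gamma_ttt*(1)^2) = 2/5

Answer: Gamma_sss = 0, Gamma_sst = 0, Gamma_stt = -5/2, Gamma_tss = 0, Gamma_tst = 1/5, Gamma_ttt = 0; accelerations (d^2s/dtau^2, d^2t/dtau^2) = (5/2, 2/5)


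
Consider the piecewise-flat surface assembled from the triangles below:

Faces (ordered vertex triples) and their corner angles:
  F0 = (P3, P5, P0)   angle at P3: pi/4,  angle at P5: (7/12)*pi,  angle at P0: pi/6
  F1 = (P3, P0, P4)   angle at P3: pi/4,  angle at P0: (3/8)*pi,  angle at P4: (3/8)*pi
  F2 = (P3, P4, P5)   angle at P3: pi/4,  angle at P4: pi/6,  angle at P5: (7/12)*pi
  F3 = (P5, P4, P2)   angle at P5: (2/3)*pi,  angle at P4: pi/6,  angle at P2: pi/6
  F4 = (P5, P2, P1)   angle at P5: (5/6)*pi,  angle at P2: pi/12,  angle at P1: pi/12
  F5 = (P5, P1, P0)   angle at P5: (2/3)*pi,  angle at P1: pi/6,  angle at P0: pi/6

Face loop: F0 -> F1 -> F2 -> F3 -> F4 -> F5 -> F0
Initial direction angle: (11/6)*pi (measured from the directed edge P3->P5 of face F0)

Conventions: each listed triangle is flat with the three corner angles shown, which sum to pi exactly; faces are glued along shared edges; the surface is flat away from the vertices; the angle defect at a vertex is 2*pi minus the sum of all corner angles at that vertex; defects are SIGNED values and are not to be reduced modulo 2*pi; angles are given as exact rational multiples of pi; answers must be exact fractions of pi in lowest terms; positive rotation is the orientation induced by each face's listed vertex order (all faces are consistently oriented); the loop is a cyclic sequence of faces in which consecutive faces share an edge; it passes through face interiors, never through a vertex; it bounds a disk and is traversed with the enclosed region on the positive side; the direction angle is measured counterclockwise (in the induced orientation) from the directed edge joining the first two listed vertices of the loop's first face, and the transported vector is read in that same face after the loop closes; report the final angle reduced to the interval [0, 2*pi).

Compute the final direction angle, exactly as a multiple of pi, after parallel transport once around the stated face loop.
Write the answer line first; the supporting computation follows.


Answer: final direction angle = (7/4)*pi

enclosed vertex P3: corner angles sum to (3/4)*pi, defect = 2*pi - (3/4)*pi = (5/4)*pi
enclosed vertex P5: corner angles sum to (10/3)*pi, defect = 2*pi - (10/3)*pi = (-4/3)*pi
the rotation equals the total enclosed defect, so the final angle is initial + defects (mod 2*pi)
final angle = (11/6)*pi - pi/12 = (7/4)*pi (mod 2*pi)
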